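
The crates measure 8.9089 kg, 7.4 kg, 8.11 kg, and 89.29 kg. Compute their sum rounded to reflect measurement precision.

113.7 kg

8.9089 kg + 7.4 kg + 8.11 kg + 89.29 kg = 113.7089 kg.
Addition/subtraction keeps the fewest decimal places: 8.9089 → 4 decimal places, 7.4 → 1 decimal place, 8.11 → 2 decimal places, 89.29 → 2 decimal places; limit is 1.
Rounded to 1 decimal place: 113.7 kg.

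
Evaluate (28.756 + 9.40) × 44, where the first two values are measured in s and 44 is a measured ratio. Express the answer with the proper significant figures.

28.756 s + 9.40 s = 38.156 s; the sum is limited to 2 decimal places (4 s.f.).
Carrying full precision, 38.156 × 44 = 1678.864 s; 44 has 2 s.f., so the result keeps min(4, 2) = 2 s.f.
Rounded to 2 significant figures: 1.7 × 10³ s.

1.7 × 10³ s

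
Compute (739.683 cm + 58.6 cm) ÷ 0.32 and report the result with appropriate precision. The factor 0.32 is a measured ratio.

739.683 cm + 58.6 cm = 798.283 cm; the sum is limited to 1 decimal place (4 s.f.).
Carrying full precision, 798.283 ÷ 0.32 = 2494.634375 cm; 0.32 has 2 s.f., so the result keeps min(4, 2) = 2 s.f.
Rounded to 2 significant figures: 2.5 × 10^3 cm.

2.5 × 10^3 cm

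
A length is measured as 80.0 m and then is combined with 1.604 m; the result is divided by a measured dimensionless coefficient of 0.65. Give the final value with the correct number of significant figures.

80.0 m + 1.604 m = 81.604 m; the sum is limited to 1 decimal place (3 s.f.).
Carrying full precision, 81.604 ÷ 0.65 = 125.544615385… m; 0.65 has 2 s.f., so the result keeps min(3, 2) = 2 s.f.
Rounded to 2 significant figures: 1.3 × 10^2 m.

1.3 × 10^2 m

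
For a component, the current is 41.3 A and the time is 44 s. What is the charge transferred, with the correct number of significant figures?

1.8 × 10³ C

charge transferred = 41.3 A × 44 s = 1817.2 C.
41.3 has 3 significant figures; 44 has 2.
Division/multiplication keeps the fewest: 2 significant figures.
Rounded: 1.8 × 10³ C.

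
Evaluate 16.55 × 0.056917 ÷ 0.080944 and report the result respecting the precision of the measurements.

16.55 × 0.056917 ÷ 0.080944 = 11.6373832526…
Multiplication/division keeps the fewest significant figures: 16.55 → 4 s.f., 0.056917 → 5 s.f., 0.080944 → 5 s.f.; limit is 4.
Rounded to 4 significant figures: 11.64.

11.64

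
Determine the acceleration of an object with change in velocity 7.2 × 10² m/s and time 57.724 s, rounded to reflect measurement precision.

12 m/s²

acceleration = 7.2 × 10² m/s ÷ 57.724 s = 12.473148084… m/s².
7.2 × 10² has 2 significant figures; 57.724 has 5.
Division/multiplication keeps the fewest: 2 significant figures.
Rounded: 12 m/s².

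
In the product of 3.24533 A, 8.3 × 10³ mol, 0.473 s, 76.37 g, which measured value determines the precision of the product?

3.24533 A → 6 s.f.; 8.3 × 10³ mol → 2 s.f.; 0.473 s → 3 s.f.; 76.37 g → 4 s.f.
The fewest is 2 significant figures, from 8.3 × 10³ mol.

8.3 × 10³ mol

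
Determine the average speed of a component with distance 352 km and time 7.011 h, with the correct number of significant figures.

average speed = 352 km ÷ 7.011 h = 50.2068178577… km/h.
352 has 3 significant figures; 7.011 has 4.
Division/multiplication keeps the fewest: 3 significant figures.
Rounded: 50.2 km/h.

50.2 km/h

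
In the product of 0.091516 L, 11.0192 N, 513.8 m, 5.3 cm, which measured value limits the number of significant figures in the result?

5.3 cm

0.091516 L → 5 s.f.; 11.0192 N → 6 s.f.; 513.8 m → 4 s.f.; 5.3 cm → 2 s.f.
The fewest is 2 significant figures, from 5.3 cm.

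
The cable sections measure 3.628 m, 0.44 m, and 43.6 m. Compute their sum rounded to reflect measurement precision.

3.628 m + 0.44 m + 43.6 m = 47.668 m.
Addition/subtraction keeps the fewest decimal places: 3.628 → 3 decimal places, 0.44 → 2 decimal places, 43.6 → 1 decimal place; limit is 1.
Rounded to 1 decimal place: 47.7 m.

47.7 m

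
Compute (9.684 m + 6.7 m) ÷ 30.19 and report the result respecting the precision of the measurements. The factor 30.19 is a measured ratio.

9.684 m + 6.7 m = 16.384 m; the sum is limited to 1 decimal place (3 s.f.).
Carrying full precision, 16.384 ÷ 30.19 = 0.542696257039… m; 30.19 has 4 s.f., so the result keeps min(3, 4) = 3 s.f.
Rounded to 3 significant figures: 0.543 m.

0.543 m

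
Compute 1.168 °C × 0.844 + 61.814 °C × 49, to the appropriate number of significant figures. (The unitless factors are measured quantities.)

1.168 × 0.844 = 0.985792 → 9.86 × 10^-1 °C (3 s.f., last digit at the 10^-3 place).
61.814 × 49 = 3028.886 → 3.0 × 10^3 °C (2 s.f., last digit at the 10^2 place).
Sum: 3029.871792 °C; keep the coarser place, 10^2.
Result: 3.0 × 10^3 °C.

3.0 × 10^3 °C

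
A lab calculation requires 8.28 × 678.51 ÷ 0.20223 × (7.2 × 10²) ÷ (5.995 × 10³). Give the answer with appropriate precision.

8.28 × 678.51 ÷ 0.20223 × (7.2 × 10²) ÷ (5.995 × 10³) = 3336.44766277…
Multiplication/division keeps the fewest significant figures: 8.28 → 3 s.f., 678.51 → 5 s.f., 0.20223 → 5 s.f., 7.2 × 10² → 2 s.f., 5.995 × 10³ → 4 s.f.; limit is 2.
Rounded to 2 significant figures: 3.3 × 10³.

3.3 × 10³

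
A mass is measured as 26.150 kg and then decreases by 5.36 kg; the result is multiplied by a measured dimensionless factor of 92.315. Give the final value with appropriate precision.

26.150 kg − 5.36 kg = 20.790 kg; the difference is limited to 2 decimal places (4 s.f.).
Carrying full precision, 20.790 × 92.315 = 1919.22885 kg; 92.315 has 5 s.f., so the result keeps min(4, 5) = 4 s.f.
Rounded to 4 significant figures: 1919 kg.

1919 kg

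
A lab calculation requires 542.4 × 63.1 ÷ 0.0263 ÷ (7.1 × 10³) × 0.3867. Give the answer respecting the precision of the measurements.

71

542.4 × 63.1 ÷ 0.0263 ÷ (7.1 × 10³) × 0.3867 = 70.8776182081…
Multiplication/division keeps the fewest significant figures: 542.4 → 4 s.f., 63.1 → 3 s.f., 0.0263 → 3 s.f., 7.1 × 10³ → 2 s.f., 0.3867 → 4 s.f.; limit is 2.
Rounded to 2 significant figures: 71.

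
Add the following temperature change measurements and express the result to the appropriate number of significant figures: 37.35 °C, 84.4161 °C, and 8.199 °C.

129.97 °C

37.35 °C + 84.4161 °C + 8.199 °C = 129.9651 °C.
Addition/subtraction keeps the fewest decimal places: 37.35 → 2 decimal places, 84.4161 → 4 decimal places, 8.199 → 3 decimal places; limit is 2.
Rounded to 2 decimal places: 129.97 °C.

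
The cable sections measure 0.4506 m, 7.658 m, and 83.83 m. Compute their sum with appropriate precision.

91.94 m

0.4506 m + 7.658 m + 83.83 m = 91.9386 m.
Addition/subtraction keeps the fewest decimal places: 0.4506 → 4 decimal places, 7.658 → 3 decimal places, 83.83 → 2 decimal places; limit is 2.
Rounded to 2 decimal places: 91.94 m.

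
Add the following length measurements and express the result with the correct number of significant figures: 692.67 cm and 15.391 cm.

692.67 cm + 15.391 cm = 708.061 cm.
Addition/subtraction keeps the fewest decimal places: 692.67 → 2 decimal places, 15.391 → 3 decimal places; limit is 2.
Rounded to 2 decimal places: 708.06 cm.

708.06 cm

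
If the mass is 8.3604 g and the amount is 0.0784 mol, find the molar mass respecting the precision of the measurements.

107 g/mol

molar mass = 8.3604 g ÷ 0.0784 mol = 106.637755102… g/mol.
8.3604 has 5 significant figures; 0.0784 has 3.
Division/multiplication keeps the fewest: 3 significant figures.
Rounded: 107 g/mol.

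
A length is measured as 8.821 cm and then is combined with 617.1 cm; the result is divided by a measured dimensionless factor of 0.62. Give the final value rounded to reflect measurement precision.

1.0 × 10^3 cm

8.821 cm + 617.1 cm = 625.921 cm; the sum is limited to 1 decimal place (4 s.f.).
Carrying full precision, 625.921 ÷ 0.62 = 1009.55 cm; 0.62 has 2 s.f., so the result keeps min(4, 2) = 2 s.f.
Rounded to 2 significant figures: 1.0 × 10^3 cm.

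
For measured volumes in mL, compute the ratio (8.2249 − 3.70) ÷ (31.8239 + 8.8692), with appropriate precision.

0.111

8.2249 − 3.70 = 4.5249, limited to 2 d.p. → 3 s.f.; 31.8239 + 8.8692 = 40.6931, limited to 4 d.p. → 6 s.f.
Carrying full precision, 4.5249 ÷ 40.6931 = 0.111195755546…; keep min(3, 6) = 3 s.f.
Rounded to 3 significant figures: 0.111.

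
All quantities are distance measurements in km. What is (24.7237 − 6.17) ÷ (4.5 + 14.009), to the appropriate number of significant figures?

1.00

24.7237 − 6.17 = 18.5537, limited to 2 d.p. → 4 s.f.; 4.5 + 14.009 = 18.509, limited to 1 d.p. → 3 s.f.
Carrying full precision, 18.5537 ÷ 18.509 = 1.00241504133…; keep min(4, 3) = 3 s.f.
Rounded to 3 significant figures: 1.00.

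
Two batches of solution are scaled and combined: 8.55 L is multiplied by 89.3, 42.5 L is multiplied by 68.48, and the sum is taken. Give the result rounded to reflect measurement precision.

3.67 × 10^3 L

8.55 × 89.3 = 763.515 → 7.64 × 10^2 L (3 s.f., last digit at the 10^0 place).
42.5 × 68.48 = 2910.4 → 2.91 × 10^3 L (3 s.f., last digit at the 10^1 place).
Sum: 3673.915 L; keep the coarser place, 10^1.
Result: 3.67 × 10^3 L.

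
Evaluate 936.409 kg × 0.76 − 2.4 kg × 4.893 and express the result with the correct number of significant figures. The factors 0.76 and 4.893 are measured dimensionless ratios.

7.0 × 10² kg

936.409 × 0.76 = 711.67084 → 7.1 × 10² kg (2 s.f., last digit at the 10^1 place).
2.4 × 4.893 = 11.7432 → 12 kg (2 s.f., last digit at the 10^0 place).
Difference: 699.92764 kg; keep the coarser place, 10^1.
Result: 7.0 × 10² kg.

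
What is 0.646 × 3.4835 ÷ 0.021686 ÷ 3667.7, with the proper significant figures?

0.0283

0.646 × 3.4835 ÷ 0.021686 ÷ 3667.7 = 0.0282927442715…
Multiplication/division keeps the fewest significant figures: 0.646 → 3 s.f., 3.4835 → 5 s.f., 0.021686 → 5 s.f., 3667.7 → 5 s.f.; limit is 3.
Rounded to 3 significant figures: 0.0283.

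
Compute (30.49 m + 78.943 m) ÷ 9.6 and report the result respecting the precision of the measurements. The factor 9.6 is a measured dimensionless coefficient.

30.49 m + 78.943 m = 109.433 m; the sum is limited to 2 decimal places (5 s.f.).
Carrying full precision, 109.433 ÷ 9.6 = 11.3992708333… m; 9.6 has 2 s.f., so the result keeps min(5, 2) = 2 s.f.
Rounded to 2 significant figures: 11 m.

11 m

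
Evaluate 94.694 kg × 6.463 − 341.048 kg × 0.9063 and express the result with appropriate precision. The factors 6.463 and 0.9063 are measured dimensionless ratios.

94.694 × 6.463 = 612.007322 → 612.0 kg (4 s.f., last digit at the 10^-1 place).
341.048 × 0.9063 = 309.0918024 → 309.1 kg (4 s.f., last digit at the 10^-1 place).
Difference: 302.9155196 kg; keep the coarser place, 10^-1.
Result: 302.9 kg.

302.9 kg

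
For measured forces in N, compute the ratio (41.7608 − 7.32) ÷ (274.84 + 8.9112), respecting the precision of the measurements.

0.1214

41.7608 − 7.32 = 34.4408, limited to 2 d.p. → 4 s.f.; 274.84 + 8.9112 = 283.7512, limited to 2 d.p. → 5 s.f.
Carrying full precision, 34.4408 ÷ 283.7512 = 0.121376755411…; keep min(4, 5) = 4 s.f.
Rounded to 4 significant figures: 0.1214.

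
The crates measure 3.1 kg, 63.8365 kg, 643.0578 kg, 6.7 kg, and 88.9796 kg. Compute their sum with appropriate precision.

3.1 kg + 63.8365 kg + 643.0578 kg + 6.7 kg + 88.9796 kg = 805.6739 kg.
Addition/subtraction keeps the fewest decimal places: 3.1 → 1 decimal place, 63.8365 → 4 decimal places, 643.0578 → 4 decimal places, 6.7 → 1 decimal place, 88.9796 → 4 decimal places; limit is 1.
Rounded to 1 decimal place: 805.7 kg.

805.7 kg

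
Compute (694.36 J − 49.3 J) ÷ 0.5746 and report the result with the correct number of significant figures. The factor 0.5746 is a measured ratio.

694.36 J − 49.3 J = 645.06 J; the difference is limited to 1 decimal place (4 s.f.).
Carrying full precision, 645.06 ÷ 0.5746 = 1122.62443439… J; 0.5746 has 4 s.f., so the result keeps min(4, 4) = 4 s.f.
Rounded to 4 significant figures: 1123 J.

1123 J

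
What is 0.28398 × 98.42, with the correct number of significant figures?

0.28398 × 98.42 = 27.9493116
Multiplication/division keeps the fewest significant figures: 0.28398 → 5 s.f., 98.42 → 4 s.f.; limit is 4.
Rounded to 4 significant figures: 27.95.

27.95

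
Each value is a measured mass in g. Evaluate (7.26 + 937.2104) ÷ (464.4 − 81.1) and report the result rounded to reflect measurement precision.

7.26 + 937.2104 = 944.4704, limited to 2 d.p. → 5 s.f.; 464.4 − 81.1 = 383.3, limited to 1 d.p. → 4 s.f.
Carrying full precision, 944.4704 ÷ 383.3 = 2.46405009131…; keep min(5, 4) = 4 s.f.
Rounded to 4 significant figures: 2.464.

2.464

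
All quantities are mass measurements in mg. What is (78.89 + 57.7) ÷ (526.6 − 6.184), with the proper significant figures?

78.89 + 57.7 = 136.59, limited to 1 d.p. → 4 s.f.; 526.6 − 6.184 = 520.416, limited to 1 d.p. → 4 s.f.
Carrying full precision, 136.59 ÷ 520.416 = 0.262463106438…; keep min(4, 4) = 4 s.f.
Rounded to 4 significant figures: 0.2625.

0.2625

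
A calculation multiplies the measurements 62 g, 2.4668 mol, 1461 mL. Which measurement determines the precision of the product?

62 g → 2 s.f.; 2.4668 mol → 5 s.f.; 1461 mL → 4 s.f.
The fewest is 2 significant figures, from 62 g.

62 g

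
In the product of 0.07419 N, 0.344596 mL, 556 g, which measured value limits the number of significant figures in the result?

556 g

0.07419 N → 4 s.f.; 0.344596 mL → 6 s.f.; 556 g → 3 s.f.
The fewest is 3 significant figures, from 556 g.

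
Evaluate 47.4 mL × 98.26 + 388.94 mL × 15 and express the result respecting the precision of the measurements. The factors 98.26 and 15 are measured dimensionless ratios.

1.05 × 10^4 mL

47.4 × 98.26 = 4657.524 → 4.66 × 10^3 mL (3 s.f., last digit at the 10^1 place).
388.94 × 15 = 5834.1 → 5.8 × 10^3 mL (2 s.f., last digit at the 10^2 place).
Sum: 10491.624 mL; keep the coarser place, 10^2.
Result: 1.05 × 10^4 mL.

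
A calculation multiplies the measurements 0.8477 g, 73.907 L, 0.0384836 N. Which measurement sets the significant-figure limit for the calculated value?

0.8477 g → 4 s.f.; 73.907 L → 5 s.f.; 0.0384836 N → 6 s.f.
The fewest is 4 significant figures, from 0.8477 g.

0.8477 g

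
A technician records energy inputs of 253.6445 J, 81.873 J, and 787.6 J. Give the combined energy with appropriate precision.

1123.1 J

253.6445 J + 81.873 J + 787.6 J = 1123.1175 J.
Addition/subtraction keeps the fewest decimal places: 253.6445 → 4 decimal places, 81.873 → 3 decimal places, 787.6 → 1 decimal place; limit is 1.
Rounded to 1 decimal place: 1123.1 J.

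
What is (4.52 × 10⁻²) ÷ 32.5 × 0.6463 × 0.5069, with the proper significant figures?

(4.52 × 10⁻²) ÷ 32.5 × 0.6463 × 0.5069 = 0.000455629170585…
Multiplication/division keeps the fewest significant figures: 4.52 × 10⁻² → 3 s.f., 32.5 → 3 s.f., 0.6463 → 4 s.f., 0.5069 → 4 s.f.; limit is 3.
Rounded to 3 significant figures: 4.56 × 10⁻⁴.

4.56 × 10⁻⁴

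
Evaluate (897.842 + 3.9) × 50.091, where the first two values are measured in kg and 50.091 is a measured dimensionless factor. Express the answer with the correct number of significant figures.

4.517 × 10^4 kg

897.842 kg + 3.9 kg = 901.742 kg; the sum is limited to 1 decimal place (4 s.f.).
Carrying full precision, 901.742 × 50.091 = 45169.158522 kg; 50.091 has 5 s.f., so the result keeps min(4, 5) = 4 s.f.
Rounded to 4 significant figures: 4.517 × 10^4 kg.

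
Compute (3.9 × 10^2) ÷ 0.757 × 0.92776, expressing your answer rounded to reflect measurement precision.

(3.9 × 10^2) ÷ 0.757 × 0.92776 = 477.974108322…
Multiplication/division keeps the fewest significant figures: 3.9 × 10^2 → 2 s.f., 0.757 → 3 s.f., 0.92776 → 5 s.f.; limit is 2.
Rounded to 2 significant figures: 4.8 × 10^2.

4.8 × 10^2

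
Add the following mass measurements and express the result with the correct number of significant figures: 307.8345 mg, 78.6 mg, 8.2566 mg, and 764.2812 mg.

1159.0 mg

307.8345 mg + 78.6 mg + 8.2566 mg + 764.2812 mg = 1158.9723 mg.
Addition/subtraction keeps the fewest decimal places: 307.8345 → 4 decimal places, 78.6 → 1 decimal place, 8.2566 → 4 decimal places, 764.2812 → 4 decimal places; limit is 1.
Rounded to 1 decimal place: 1159.0 mg.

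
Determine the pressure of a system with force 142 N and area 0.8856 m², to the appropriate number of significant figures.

160. Pa

pressure = 142 N ÷ 0.8856 m² = 160.343270099… Pa.
142 has 3 significant figures; 0.8856 has 4.
Division/multiplication keeps the fewest: 3 significant figures.
Rounded: 160. Pa.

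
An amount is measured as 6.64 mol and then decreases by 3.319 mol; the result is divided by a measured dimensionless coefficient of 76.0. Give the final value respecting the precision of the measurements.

0.0437 mol

6.64 mol − 3.319 mol = 3.321 mol; the difference is limited to 2 decimal places (3 s.f.).
Carrying full precision, 3.321 ÷ 76.0 = 0.0436973684211… mol; 76.0 has 3 s.f., so the result keeps min(3, 3) = 3 s.f.
Rounded to 3 significant figures: 0.0437 mol.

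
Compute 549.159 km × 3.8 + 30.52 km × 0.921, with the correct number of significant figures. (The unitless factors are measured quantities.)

549.159 × 3.8 = 2086.8042 → 2.1 × 10³ km (2 s.f., last digit at the 10^2 place).
30.52 × 0.921 = 28.10892 → 28.1 km (3 s.f., last digit at the 10^-1 place).
Sum: 2114.91312 km; keep the coarser place, 10^2.
Result: 2.1 × 10³ km.

2.1 × 10³ km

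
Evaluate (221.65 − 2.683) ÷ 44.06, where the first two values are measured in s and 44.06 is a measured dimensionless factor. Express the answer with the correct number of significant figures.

4.970 s

221.65 s − 2.683 s = 218.967 s; the difference is limited to 2 decimal places (5 s.f.).
Carrying full precision, 218.967 ÷ 44.06 = 4.96974580118… s; 44.06 has 4 s.f., so the result keeps min(5, 4) = 4 s.f.
Rounded to 4 significant figures: 4.970 s.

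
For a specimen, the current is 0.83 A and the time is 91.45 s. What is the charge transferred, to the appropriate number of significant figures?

76 C

charge transferred = 0.83 A × 91.45 s = 75.9035 C.
0.83 has 2 significant figures; 91.45 has 4.
Division/multiplication keeps the fewest: 2 significant figures.
Rounded: 76 C.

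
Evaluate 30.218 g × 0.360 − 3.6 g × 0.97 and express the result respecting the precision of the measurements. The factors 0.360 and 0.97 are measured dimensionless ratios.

7.4 g

30.218 × 0.360 = 10.87848 → 10.9 g (3 s.f., last digit at the 10^-1 place).
3.6 × 0.97 = 3.492 → 3.5 g (2 s.f., last digit at the 10^-1 place).
Difference: 7.38648 g; keep the coarser place, 10^-1.
Result: 7.4 g.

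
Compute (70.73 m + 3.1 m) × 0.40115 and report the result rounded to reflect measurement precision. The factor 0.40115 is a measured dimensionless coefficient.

29.6 m

70.73 m + 3.1 m = 73.83 m; the sum is limited to 1 decimal place (3 s.f.).
Carrying full precision, 73.83 × 0.40115 = 29.6169045 m; 0.40115 has 5 s.f., so the result keeps min(3, 5) = 3 s.f.
Rounded to 3 significant figures: 29.6 m.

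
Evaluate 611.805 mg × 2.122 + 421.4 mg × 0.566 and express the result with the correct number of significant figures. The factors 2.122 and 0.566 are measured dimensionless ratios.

611.805 × 2.122 = 1298.25021 → 1298 mg (4 s.f., last digit at the 10^0 place).
421.4 × 0.566 = 238.5124 → 2.39 × 10^2 mg (3 s.f., last digit at the 10^0 place).
Sum: 1536.76261 mg; keep the coarser place, 10^0.
Result: 1537 mg.

1537 mg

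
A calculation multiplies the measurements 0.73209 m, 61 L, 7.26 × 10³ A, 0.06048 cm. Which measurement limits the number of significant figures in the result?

0.73209 m → 5 s.f.; 61 L → 2 s.f.; 7.26 × 10³ A → 3 s.f.; 0.06048 cm → 4 s.f.
The fewest is 2 significant figures, from 61 L.

61 L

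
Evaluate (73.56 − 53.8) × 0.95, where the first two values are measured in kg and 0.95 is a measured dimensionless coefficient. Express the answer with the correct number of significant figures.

73.56 kg − 53.8 kg = 19.76 kg; the difference is limited to 1 decimal place (3 s.f.).
Carrying full precision, 19.76 × 0.95 = 18.772 kg; 0.95 has 2 s.f., so the result keeps min(3, 2) = 2 s.f.
Rounded to 2 significant figures: 19 kg.

19 kg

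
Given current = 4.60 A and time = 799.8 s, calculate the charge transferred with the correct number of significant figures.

3.68 × 10^3 C

charge transferred = 4.60 A × 799.8 s = 3679.08 C.
4.60 has 3 significant figures; 799.8 has 4.
Division/multiplication keeps the fewest: 3 significant figures.
Rounded: 3.68 × 10^3 C.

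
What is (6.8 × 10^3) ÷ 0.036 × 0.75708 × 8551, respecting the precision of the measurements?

(6.8 × 10^3) ÷ 0.036 × 0.75708 × 8551 = 1.222827204 × 10^9
Multiplication/division keeps the fewest significant figures: 6.8 × 10^3 → 2 s.f., 0.036 → 2 s.f., 0.75708 → 5 s.f., 8551 → 4 s.f.; limit is 2.
Rounded to 2 significant figures: 1.2 × 10^9.

1.2 × 10^9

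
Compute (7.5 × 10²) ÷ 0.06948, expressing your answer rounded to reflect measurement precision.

1.1 × 10⁴

(7.5 × 10²) ÷ 0.06948 = 10794.4732297…
Multiplication/division keeps the fewest significant figures: 7.5 × 10² → 2 s.f., 0.06948 → 4 s.f.; limit is 2.
Rounded to 2 significant figures: 1.1 × 10⁴.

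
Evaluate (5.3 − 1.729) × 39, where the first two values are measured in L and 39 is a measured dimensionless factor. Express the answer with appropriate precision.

1.4 × 10^2 L

5.3 L − 1.729 L = 3.571 L; the difference is limited to 1 decimal place (2 s.f.).
Carrying full precision, 3.571 × 39 = 139.269 L; 39 has 2 s.f., so the result keeps min(2, 2) = 2 s.f.
Rounded to 2 significant figures: 1.4 × 10^2 L.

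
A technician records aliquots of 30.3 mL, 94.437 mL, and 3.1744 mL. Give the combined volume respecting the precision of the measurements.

127.9 mL

30.3 mL + 94.437 mL + 3.1744 mL = 127.9114 mL.
Addition/subtraction keeps the fewest decimal places: 30.3 → 1 decimal place, 94.437 → 3 decimal places, 3.1744 → 4 decimal places; limit is 1.
Rounded to 1 decimal place: 127.9 mL.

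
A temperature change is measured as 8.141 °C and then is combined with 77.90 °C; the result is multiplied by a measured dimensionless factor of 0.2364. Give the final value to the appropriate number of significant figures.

8.141 °C + 77.90 °C = 86.041 °C; the sum is limited to 2 decimal places (4 s.f.).
Carrying full precision, 86.041 × 0.2364 = 20.3400924 °C; 0.2364 has 4 s.f., so the result keeps min(4, 4) = 4 s.f.
Rounded to 4 significant figures: 20.34 °C.

20.34 °C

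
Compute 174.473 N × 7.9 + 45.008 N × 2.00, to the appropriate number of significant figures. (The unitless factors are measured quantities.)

1.5 × 10³ N

174.473 × 7.9 = 1378.3367 → 1.4 × 10³ N (2 s.f., last digit at the 10^2 place).
45.008 × 2.00 = 90.016 → 90.0 N (3 s.f., last digit at the 10^-1 place).
Sum: 1468.3527 N; keep the coarser place, 10^2.
Result: 1.5 × 10³ N.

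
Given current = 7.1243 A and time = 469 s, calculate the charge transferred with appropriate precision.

3.34 × 10³ C

charge transferred = 7.1243 A × 469 s = 3341.2967 C.
7.1243 has 5 significant figures; 469 has 3.
Division/multiplication keeps the fewest: 3 significant figures.
Rounded: 3.34 × 10³ C.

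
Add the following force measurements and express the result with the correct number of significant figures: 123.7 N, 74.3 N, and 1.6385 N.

199.6 N

123.7 N + 74.3 N + 1.6385 N = 199.6385 N.
Addition/subtraction keeps the fewest decimal places: 123.7 → 1 decimal place, 74.3 → 1 decimal place, 1.6385 → 4 decimal places; limit is 1.
Rounded to 1 decimal place: 199.6 N.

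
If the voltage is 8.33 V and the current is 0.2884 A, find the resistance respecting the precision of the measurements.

28.9 Ω

resistance = 8.33 V ÷ 0.2884 A = 28.8834951456… Ω.
8.33 has 3 significant figures; 0.2884 has 4.
Division/multiplication keeps the fewest: 3 significant figures.
Rounded: 28.9 Ω.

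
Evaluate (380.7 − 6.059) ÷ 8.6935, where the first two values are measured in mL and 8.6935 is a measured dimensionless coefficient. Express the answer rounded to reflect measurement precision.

43.09 mL

380.7 mL − 6.059 mL = 374.641 mL; the difference is limited to 1 decimal place (4 s.f.).
Carrying full precision, 374.641 ÷ 8.6935 = 43.0943808593… mL; 8.6935 has 5 s.f., so the result keeps min(4, 5) = 4 s.f.
Rounded to 4 significant figures: 43.09 mL.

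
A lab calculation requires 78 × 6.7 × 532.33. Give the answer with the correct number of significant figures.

2.8 × 10⁵

78 × 6.7 × 532.33 = 278195.658
Multiplication/division keeps the fewest significant figures: 78 → 2 s.f., 6.7 → 2 s.f., 532.33 → 5 s.f.; limit is 2.
Rounded to 2 significant figures: 2.8 × 10⁵.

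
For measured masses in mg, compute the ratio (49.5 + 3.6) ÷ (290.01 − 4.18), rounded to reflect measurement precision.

0.186

49.5 + 3.6 = 53.1, limited to 1 d.p. → 3 s.f.; 290.01 − 4.18 = 285.83, limited to 2 d.p. → 5 s.f.
Carrying full precision, 53.1 ÷ 285.83 = 0.185774761222…; keep min(3, 5) = 3 s.f.
Rounded to 3 significant figures: 0.186.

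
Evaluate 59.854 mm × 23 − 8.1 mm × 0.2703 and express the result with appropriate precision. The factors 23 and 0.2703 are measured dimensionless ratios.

1.4 × 10^3 mm

59.854 × 23 = 1376.642 → 1.4 × 10^3 mm (2 s.f., last digit at the 10^2 place).
8.1 × 0.2703 = 2.18943 → 2.2 mm (2 s.f., last digit at the 10^-1 place).
Difference: 1374.45257 mm; keep the coarser place, 10^2.
Result: 1.4 × 10^3 mm.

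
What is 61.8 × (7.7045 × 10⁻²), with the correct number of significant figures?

61.8 × (7.7045 × 10⁻²) = 4.761381
Multiplication/division keeps the fewest significant figures: 61.8 → 3 s.f., 7.7045 × 10⁻² → 5 s.f.; limit is 3.
Rounded to 3 significant figures: 4.76.

4.76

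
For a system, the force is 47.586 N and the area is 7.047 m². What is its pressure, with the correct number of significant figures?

pressure = 47.586 N ÷ 7.047 m² = 6.75266070668… Pa.
47.586 has 5 significant figures; 7.047 has 4.
Division/multiplication keeps the fewest: 4 significant figures.
Rounded: 6.753 Pa.

6.753 Pa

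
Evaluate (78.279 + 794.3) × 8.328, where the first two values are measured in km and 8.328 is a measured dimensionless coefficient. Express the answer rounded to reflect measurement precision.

78.279 km + 794.3 km = 872.579 km; the sum is limited to 1 decimal place (4 s.f.).
Carrying full precision, 872.579 × 8.328 = 7266.837912 km; 8.328 has 4 s.f., so the result keeps min(4, 4) = 4 s.f.
Rounded to 4 significant figures: 7267 km.

7267 km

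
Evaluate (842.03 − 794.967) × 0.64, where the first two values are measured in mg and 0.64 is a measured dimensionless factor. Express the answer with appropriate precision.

30. mg

842.03 mg − 794.967 mg = 47.063 mg; the difference is limited to 2 decimal places (4 s.f.).
Carrying full precision, 47.063 × 0.64 = 30.12032 mg; 0.64 has 2 s.f., so the result keeps min(4, 2) = 2 s.f.
Rounded to 2 significant figures: 30. mg.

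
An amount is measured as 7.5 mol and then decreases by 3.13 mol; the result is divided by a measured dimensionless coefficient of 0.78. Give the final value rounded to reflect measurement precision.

5.6 mol

7.5 mol − 3.13 mol = 4.37 mol; the difference is limited to 1 decimal place (2 s.f.).
Carrying full precision, 4.37 ÷ 0.78 = 5.60256410256… mol; 0.78 has 2 s.f., so the result keeps min(2, 2) = 2 s.f.
Rounded to 2 significant figures: 5.6 mol.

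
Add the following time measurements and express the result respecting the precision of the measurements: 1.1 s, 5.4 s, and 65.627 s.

72.1 s

1.1 s + 5.4 s + 65.627 s = 72.127 s.
Addition/subtraction keeps the fewest decimal places: 1.1 → 1 decimal place, 5.4 → 1 decimal place, 65.627 → 3 decimal places; limit is 1.
Rounded to 1 decimal place: 72.1 s.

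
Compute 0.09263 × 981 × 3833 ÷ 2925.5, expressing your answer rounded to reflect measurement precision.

119

0.09263 × 981 × 3833 ÷ 2925.5 = 119.058220814…
Multiplication/division keeps the fewest significant figures: 0.09263 → 4 s.f., 981 → 3 s.f., 3833 → 4 s.f., 2925.5 → 5 s.f.; limit is 3.
Rounded to 3 significant figures: 119.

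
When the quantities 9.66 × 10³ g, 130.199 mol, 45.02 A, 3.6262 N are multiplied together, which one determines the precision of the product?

9.66 × 10³ g

9.66 × 10³ g → 3 s.f.; 130.199 mol → 6 s.f.; 45.02 A → 4 s.f.; 3.6262 N → 5 s.f.
The fewest is 3 significant figures, from 9.66 × 10³ g.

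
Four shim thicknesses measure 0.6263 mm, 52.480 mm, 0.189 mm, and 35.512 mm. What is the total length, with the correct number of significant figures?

88.807 mm

0.6263 mm + 52.480 mm + 0.189 mm + 35.512 mm = 88.8073 mm.
Addition/subtraction keeps the fewest decimal places: 0.6263 → 4 decimal places, 52.480 → 3 decimal places, 0.189 → 3 decimal places, 35.512 → 3 decimal places; limit is 3.
Rounded to 3 decimal places: 88.807 mm.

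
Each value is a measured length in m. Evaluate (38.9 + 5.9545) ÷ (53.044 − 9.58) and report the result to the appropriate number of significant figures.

1.03

38.9 + 5.9545 = 44.8545, limited to 1 d.p. → 3 s.f.; 53.044 − 9.58 = 43.464, limited to 2 d.p. → 4 s.f.
Carrying full precision, 44.8545 ÷ 43.464 = 1.03199199337…; keep min(3, 4) = 3 s.f.
Rounded to 3 significant figures: 1.03.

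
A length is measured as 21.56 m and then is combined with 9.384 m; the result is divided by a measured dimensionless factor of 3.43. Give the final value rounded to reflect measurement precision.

21.56 m + 9.384 m = 30.944 m; the sum is limited to 2 decimal places (4 s.f.).
Carrying full precision, 30.944 ÷ 3.43 = 9.02157434402… m; 3.43 has 3 s.f., so the result keeps min(4, 3) = 3 s.f.
Rounded to 3 significant figures: 9.02 m.

9.02 m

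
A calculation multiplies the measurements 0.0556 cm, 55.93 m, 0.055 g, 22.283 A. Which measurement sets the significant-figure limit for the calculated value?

0.055 g

0.0556 cm → 3 s.f.; 55.93 m → 4 s.f.; 0.055 g → 2 s.f.; 22.283 A → 5 s.f.
The fewest is 2 significant figures, from 0.055 g.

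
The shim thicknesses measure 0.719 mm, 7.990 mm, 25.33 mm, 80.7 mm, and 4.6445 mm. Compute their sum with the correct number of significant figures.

119.4 mm

0.719 mm + 7.990 mm + 25.33 mm + 80.7 mm + 4.6445 mm = 119.3835 mm.
Addition/subtraction keeps the fewest decimal places: 0.719 → 3 decimal places, 7.990 → 3 decimal places, 25.33 → 2 decimal places, 80.7 → 1 decimal place, 4.6445 → 4 decimal places; limit is 1.
Rounded to 1 decimal place: 119.4 mm.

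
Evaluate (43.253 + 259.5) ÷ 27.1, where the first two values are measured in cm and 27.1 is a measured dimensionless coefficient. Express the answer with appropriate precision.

11.2 cm

43.253 cm + 259.5 cm = 302.753 cm; the sum is limited to 1 decimal place (4 s.f.).
Carrying full precision, 302.753 ÷ 27.1 = 11.171697417… cm; 27.1 has 3 s.f., so the result keeps min(4, 3) = 3 s.f.
Rounded to 3 significant figures: 11.2 cm.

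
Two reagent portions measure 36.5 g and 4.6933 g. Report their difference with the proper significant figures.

36.5 g − 4.6933 g = 31.8067 g.
Addition/subtraction keeps the fewest decimal places: 36.5 → 1 decimal place, 4.6933 → 4 decimal places; limit is 1.
Rounded to 1 decimal place: 31.8 g.

31.8 g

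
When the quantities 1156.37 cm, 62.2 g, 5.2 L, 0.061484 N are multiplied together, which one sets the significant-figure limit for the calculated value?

5.2 L

1156.37 cm → 6 s.f.; 62.2 g → 3 s.f.; 5.2 L → 2 s.f.; 0.061484 N → 5 s.f.
The fewest is 2 significant figures, from 5.2 L.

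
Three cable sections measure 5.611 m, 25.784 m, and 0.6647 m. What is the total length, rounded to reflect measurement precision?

32.060 m

5.611 m + 25.784 m + 0.6647 m = 32.0597 m.
Addition/subtraction keeps the fewest decimal places: 5.611 → 3 decimal places, 25.784 → 3 decimal places, 0.6647 → 4 decimal places; limit is 3.
Rounded to 3 decimal places: 32.060 m.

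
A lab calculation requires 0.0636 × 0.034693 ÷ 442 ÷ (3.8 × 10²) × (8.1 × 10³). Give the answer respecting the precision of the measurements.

0.0636 × 0.034693 ÷ 442 ÷ (3.8 × 10²) × (8.1 × 10³) = 0.000106408941891…
Multiplication/division keeps the fewest significant figures: 0.0636 → 3 s.f., 0.034693 → 5 s.f., 442 → 3 s.f., 3.8 × 10² → 2 s.f., 8.1 × 10³ → 2 s.f.; limit is 2.
Rounded to 2 significant figures: 1.1 × 10⁻⁴.

1.1 × 10⁻⁴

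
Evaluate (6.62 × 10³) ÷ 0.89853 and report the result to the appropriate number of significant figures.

7.37 × 10³

(6.62 × 10³) ÷ 0.89853 = 7367.58928472…
Multiplication/division keeps the fewest significant figures: 6.62 × 10³ → 3 s.f., 0.89853 → 5 s.f.; limit is 3.
Rounded to 3 significant figures: 7.37 × 10³.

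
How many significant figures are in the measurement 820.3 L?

820.3: zeros between nonzero digits are significant.

4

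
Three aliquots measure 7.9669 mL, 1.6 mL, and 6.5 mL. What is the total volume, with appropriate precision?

7.9669 mL + 1.6 mL + 6.5 mL = 16.0669 mL.
Addition/subtraction keeps the fewest decimal places: 7.9669 → 4 decimal places, 1.6 → 1 decimal place, 6.5 → 1 decimal place; limit is 1.
Rounded to 1 decimal place: 16.1 mL.

16.1 mL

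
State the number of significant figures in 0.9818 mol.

4

0.9818: leading zeros are not significant.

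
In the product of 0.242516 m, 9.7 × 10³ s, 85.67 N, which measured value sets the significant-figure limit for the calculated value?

9.7 × 10³ s

0.242516 m → 6 s.f.; 9.7 × 10³ s → 2 s.f.; 85.67 N → 4 s.f.
The fewest is 2 significant figures, from 9.7 × 10³ s.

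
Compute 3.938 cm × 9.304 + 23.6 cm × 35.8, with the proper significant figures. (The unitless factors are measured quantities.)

882 cm

3.938 × 9.304 = 36.639152 → 36.64 cm (4 s.f., last digit at the 10^-2 place).
23.6 × 35.8 = 844.88 → 845 cm (3 s.f., last digit at the 10^0 place).
Sum: 881.519152 cm; keep the coarser place, 10^0.
Result: 882 cm.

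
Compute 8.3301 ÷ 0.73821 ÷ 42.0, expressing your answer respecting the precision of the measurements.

0.269

8.3301 ÷ 0.73821 ÷ 42.0 = 0.268671129199…
Multiplication/division keeps the fewest significant figures: 8.3301 → 5 s.f., 0.73821 → 5 s.f., 42.0 → 3 s.f.; limit is 3.
Rounded to 3 significant figures: 0.269.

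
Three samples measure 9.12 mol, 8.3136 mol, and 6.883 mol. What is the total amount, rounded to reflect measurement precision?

24.32 mol

9.12 mol + 8.3136 mol + 6.883 mol = 24.3166 mol.
Addition/subtraction keeps the fewest decimal places: 9.12 → 2 decimal places, 8.3136 → 4 decimal places, 6.883 → 3 decimal places; limit is 2.
Rounded to 2 decimal places: 24.32 mol.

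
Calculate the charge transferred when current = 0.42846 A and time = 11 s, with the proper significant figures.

charge transferred = 0.42846 A × 11 s = 4.71306 C.
0.42846 has 5 significant figures; 11 has 2.
Division/multiplication keeps the fewest: 2 significant figures.
Rounded: 4.7 C.

4.7 C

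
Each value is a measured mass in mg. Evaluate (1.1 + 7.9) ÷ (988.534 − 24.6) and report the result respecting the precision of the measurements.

1.1 + 7.9 = 9.0, limited to 1 d.p. → 2 s.f.; 988.534 − 24.6 = 963.934, limited to 1 d.p. → 4 s.f.
Carrying full precision, 9.0 ÷ 963.934 = 0.00933673882237…; keep min(2, 4) = 2 s.f.
Rounded to 2 significant figures: 0.0093.

0.0093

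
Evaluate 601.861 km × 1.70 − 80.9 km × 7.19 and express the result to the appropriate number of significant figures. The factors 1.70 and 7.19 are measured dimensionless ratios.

601.861 × 1.70 = 1023.1637 → 1.02 × 10³ km (3 s.f., last digit at the 10^1 place).
80.9 × 7.19 = 581.671 → 582 km (3 s.f., last digit at the 10^0 place).
Difference: 441.4927 km; keep the coarser place, 10^1.
Result: 4.4 × 10² km.

4.4 × 10² km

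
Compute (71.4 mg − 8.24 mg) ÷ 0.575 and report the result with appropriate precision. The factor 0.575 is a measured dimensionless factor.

71.4 mg − 8.24 mg = 63.16 mg; the difference is limited to 1 decimal place (3 s.f.).
Carrying full precision, 63.16 ÷ 0.575 = 109.843478261… mg; 0.575 has 3 s.f., so the result keeps min(3, 3) = 3 s.f.
Rounded to 3 significant figures: 110. mg.

110. mg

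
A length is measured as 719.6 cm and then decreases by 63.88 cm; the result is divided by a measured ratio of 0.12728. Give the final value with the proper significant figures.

719.6 cm − 63.88 cm = 655.72 cm; the difference is limited to 1 decimal place (4 s.f.).
Carrying full precision, 655.72 ÷ 0.12728 = 5151.79132621… cm; 0.12728 has 5 s.f., so the result keeps min(4, 5) = 4 s.f.
Rounded to 4 significant figures: 5152 cm.

5152 cm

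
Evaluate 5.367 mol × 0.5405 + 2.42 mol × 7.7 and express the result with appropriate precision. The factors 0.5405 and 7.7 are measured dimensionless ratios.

22 mol

5.367 × 0.5405 = 2.9008635 → 2.901 mol (4 s.f., last digit at the 10^-3 place).
2.42 × 7.7 = 18.634 → 19 mol (2 s.f., last digit at the 10^0 place).
Sum: 21.5348635 mol; keep the coarser place, 10^0.
Result: 22 mol.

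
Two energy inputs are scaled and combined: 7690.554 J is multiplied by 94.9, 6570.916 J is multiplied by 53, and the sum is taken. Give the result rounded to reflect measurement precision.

7690.554 × 94.9 = 729833.5746 → 7.30 × 10^5 J (3 s.f., last digit at the 10^3 place).
6570.916 × 53 = 348258.548 → 3.5 × 10^5 J (2 s.f., last digit at the 10^4 place).
Sum: 1078092.1226 J; keep the coarser place, 10^4.
Result: 1.08 × 10^6 J.

1.08 × 10^6 J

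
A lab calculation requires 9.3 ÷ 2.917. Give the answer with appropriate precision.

3.2

9.3 ÷ 2.917 = 3.18820706205…
Multiplication/division keeps the fewest significant figures: 9.3 → 2 s.f., 2.917 → 4 s.f.; limit is 2.
Rounded to 2 significant figures: 3.2.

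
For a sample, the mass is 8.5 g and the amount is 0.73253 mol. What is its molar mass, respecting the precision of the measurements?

molar mass = 8.5 g ÷ 0.73253 mol = 11.6036203295… g/mol.
8.5 has 2 significant figures; 0.73253 has 5.
Division/multiplication keeps the fewest: 2 significant figures.
Rounded: 12 g/mol.

12 g/mol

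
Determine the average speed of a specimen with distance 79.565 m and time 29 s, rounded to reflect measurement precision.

2.7 m/s

average speed = 79.565 m ÷ 29 s = 2.74362068966… m/s.
79.565 has 5 significant figures; 29 has 2.
Division/multiplication keeps the fewest: 2 significant figures.
Rounded: 2.7 m/s.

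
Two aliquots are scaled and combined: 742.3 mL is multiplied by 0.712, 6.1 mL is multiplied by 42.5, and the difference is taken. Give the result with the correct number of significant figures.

2.7 × 10² mL

742.3 × 0.712 = 528.5176 → 529 mL (3 s.f., last digit at the 10^0 place).
6.1 × 42.5 = 259.25 → 2.6 × 10² mL (2 s.f., last digit at the 10^1 place).
Difference: 269.2676 mL; keep the coarser place, 10^1.
Result: 2.7 × 10² mL.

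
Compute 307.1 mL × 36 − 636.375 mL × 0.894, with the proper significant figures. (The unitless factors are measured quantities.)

1.0 × 10^4 mL

307.1 × 36 = 11055.6 → 1.1 × 10^4 mL (2 s.f., last digit at the 10^3 place).
636.375 × 0.894 = 568.91925 → 569 mL (3 s.f., last digit at the 10^0 place).
Difference: 10486.68075 mL; keep the coarser place, 10^3.
Result: 1.0 × 10^4 mL.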